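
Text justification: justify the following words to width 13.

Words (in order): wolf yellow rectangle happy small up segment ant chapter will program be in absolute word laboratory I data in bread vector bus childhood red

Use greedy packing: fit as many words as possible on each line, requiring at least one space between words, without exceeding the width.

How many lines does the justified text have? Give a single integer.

Line 1: ['wolf', 'yellow'] (min_width=11, slack=2)
Line 2: ['rectangle'] (min_width=9, slack=4)
Line 3: ['happy', 'small'] (min_width=11, slack=2)
Line 4: ['up', 'segment'] (min_width=10, slack=3)
Line 5: ['ant', 'chapter'] (min_width=11, slack=2)
Line 6: ['will', 'program'] (min_width=12, slack=1)
Line 7: ['be', 'in'] (min_width=5, slack=8)
Line 8: ['absolute', 'word'] (min_width=13, slack=0)
Line 9: ['laboratory', 'I'] (min_width=12, slack=1)
Line 10: ['data', 'in', 'bread'] (min_width=13, slack=0)
Line 11: ['vector', 'bus'] (min_width=10, slack=3)
Line 12: ['childhood', 'red'] (min_width=13, slack=0)
Total lines: 12

Answer: 12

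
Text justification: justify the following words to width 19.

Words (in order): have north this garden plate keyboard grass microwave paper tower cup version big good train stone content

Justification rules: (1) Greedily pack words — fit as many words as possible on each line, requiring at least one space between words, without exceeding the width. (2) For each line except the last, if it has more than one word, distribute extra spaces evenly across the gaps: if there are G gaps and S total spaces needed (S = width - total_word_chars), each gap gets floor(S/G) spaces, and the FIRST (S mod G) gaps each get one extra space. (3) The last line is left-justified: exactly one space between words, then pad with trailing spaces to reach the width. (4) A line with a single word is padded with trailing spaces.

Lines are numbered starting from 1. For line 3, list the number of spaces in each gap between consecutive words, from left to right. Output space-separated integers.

Answer: 6

Derivation:
Line 1: ['have', 'north', 'this'] (min_width=15, slack=4)
Line 2: ['garden', 'plate'] (min_width=12, slack=7)
Line 3: ['keyboard', 'grass'] (min_width=14, slack=5)
Line 4: ['microwave', 'paper'] (min_width=15, slack=4)
Line 5: ['tower', 'cup', 'version'] (min_width=17, slack=2)
Line 6: ['big', 'good', 'train'] (min_width=14, slack=5)
Line 7: ['stone', 'content'] (min_width=13, slack=6)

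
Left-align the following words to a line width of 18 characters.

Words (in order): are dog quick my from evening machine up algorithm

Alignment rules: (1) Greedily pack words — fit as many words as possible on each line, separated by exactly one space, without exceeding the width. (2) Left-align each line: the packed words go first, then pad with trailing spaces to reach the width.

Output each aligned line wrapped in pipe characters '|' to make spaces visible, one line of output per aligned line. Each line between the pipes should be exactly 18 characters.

Answer: |are dog quick my  |
|from evening      |
|machine up        |
|algorithm         |

Derivation:
Line 1: ['are', 'dog', 'quick', 'my'] (min_width=16, slack=2)
Line 2: ['from', 'evening'] (min_width=12, slack=6)
Line 3: ['machine', 'up'] (min_width=10, slack=8)
Line 4: ['algorithm'] (min_width=9, slack=9)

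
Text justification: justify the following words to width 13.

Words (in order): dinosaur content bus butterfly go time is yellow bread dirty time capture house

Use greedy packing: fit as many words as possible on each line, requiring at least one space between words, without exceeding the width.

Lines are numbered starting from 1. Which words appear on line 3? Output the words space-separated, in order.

Line 1: ['dinosaur'] (min_width=8, slack=5)
Line 2: ['content', 'bus'] (min_width=11, slack=2)
Line 3: ['butterfly', 'go'] (min_width=12, slack=1)
Line 4: ['time', 'is'] (min_width=7, slack=6)
Line 5: ['yellow', 'bread'] (min_width=12, slack=1)
Line 6: ['dirty', 'time'] (min_width=10, slack=3)
Line 7: ['capture', 'house'] (min_width=13, slack=0)

Answer: butterfly go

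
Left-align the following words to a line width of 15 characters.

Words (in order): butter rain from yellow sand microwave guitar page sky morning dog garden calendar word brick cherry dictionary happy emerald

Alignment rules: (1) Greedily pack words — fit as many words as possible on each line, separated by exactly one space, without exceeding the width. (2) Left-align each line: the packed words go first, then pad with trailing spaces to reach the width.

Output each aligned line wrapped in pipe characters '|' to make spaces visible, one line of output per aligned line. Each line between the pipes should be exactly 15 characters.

Line 1: ['butter', 'rain'] (min_width=11, slack=4)
Line 2: ['from', 'yellow'] (min_width=11, slack=4)
Line 3: ['sand', 'microwave'] (min_width=14, slack=1)
Line 4: ['guitar', 'page', 'sky'] (min_width=15, slack=0)
Line 5: ['morning', 'dog'] (min_width=11, slack=4)
Line 6: ['garden', 'calendar'] (min_width=15, slack=0)
Line 7: ['word', 'brick'] (min_width=10, slack=5)
Line 8: ['cherry'] (min_width=6, slack=9)
Line 9: ['dictionary'] (min_width=10, slack=5)
Line 10: ['happy', 'emerald'] (min_width=13, slack=2)

Answer: |butter rain    |
|from yellow    |
|sand microwave |
|guitar page sky|
|morning dog    |
|garden calendar|
|word brick     |
|cherry         |
|dictionary     |
|happy emerald  |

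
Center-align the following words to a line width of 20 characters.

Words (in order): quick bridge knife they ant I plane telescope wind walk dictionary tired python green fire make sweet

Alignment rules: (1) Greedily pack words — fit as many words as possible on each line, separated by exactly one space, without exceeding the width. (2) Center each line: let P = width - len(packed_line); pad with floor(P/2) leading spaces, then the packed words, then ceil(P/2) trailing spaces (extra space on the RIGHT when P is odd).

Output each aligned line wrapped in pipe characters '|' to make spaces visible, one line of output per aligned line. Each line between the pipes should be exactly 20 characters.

Line 1: ['quick', 'bridge', 'knife'] (min_width=18, slack=2)
Line 2: ['they', 'ant', 'I', 'plane'] (min_width=16, slack=4)
Line 3: ['telescope', 'wind', 'walk'] (min_width=19, slack=1)
Line 4: ['dictionary', 'tired'] (min_width=16, slack=4)
Line 5: ['python', 'green', 'fire'] (min_width=17, slack=3)
Line 6: ['make', 'sweet'] (min_width=10, slack=10)

Answer: | quick bridge knife |
|  they ant I plane  |
|telescope wind walk |
|  dictionary tired  |
| python green fire  |
|     make sweet     |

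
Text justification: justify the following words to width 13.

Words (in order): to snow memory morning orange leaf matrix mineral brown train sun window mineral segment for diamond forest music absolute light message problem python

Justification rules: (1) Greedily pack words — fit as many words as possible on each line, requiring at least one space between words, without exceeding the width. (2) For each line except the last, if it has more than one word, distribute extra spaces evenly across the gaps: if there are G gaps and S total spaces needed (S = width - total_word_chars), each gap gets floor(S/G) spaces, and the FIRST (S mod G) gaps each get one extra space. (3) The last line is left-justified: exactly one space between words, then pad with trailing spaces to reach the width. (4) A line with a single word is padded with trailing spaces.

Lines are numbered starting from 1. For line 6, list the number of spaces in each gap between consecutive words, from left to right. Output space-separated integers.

Answer: 1

Derivation:
Line 1: ['to', 'snow'] (min_width=7, slack=6)
Line 2: ['memory'] (min_width=6, slack=7)
Line 3: ['morning'] (min_width=7, slack=6)
Line 4: ['orange', 'leaf'] (min_width=11, slack=2)
Line 5: ['matrix'] (min_width=6, slack=7)
Line 6: ['mineral', 'brown'] (min_width=13, slack=0)
Line 7: ['train', 'sun'] (min_width=9, slack=4)
Line 8: ['window'] (min_width=6, slack=7)
Line 9: ['mineral'] (min_width=7, slack=6)
Line 10: ['segment', 'for'] (min_width=11, slack=2)
Line 11: ['diamond'] (min_width=7, slack=6)
Line 12: ['forest', 'music'] (min_width=12, slack=1)
Line 13: ['absolute'] (min_width=8, slack=5)
Line 14: ['light', 'message'] (min_width=13, slack=0)
Line 15: ['problem'] (min_width=7, slack=6)
Line 16: ['python'] (min_width=6, slack=7)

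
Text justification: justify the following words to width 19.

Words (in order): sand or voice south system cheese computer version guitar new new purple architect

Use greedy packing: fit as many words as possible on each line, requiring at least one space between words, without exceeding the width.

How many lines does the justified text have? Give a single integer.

Answer: 5

Derivation:
Line 1: ['sand', 'or', 'voice', 'south'] (min_width=19, slack=0)
Line 2: ['system', 'cheese'] (min_width=13, slack=6)
Line 3: ['computer', 'version'] (min_width=16, slack=3)
Line 4: ['guitar', 'new', 'new'] (min_width=14, slack=5)
Line 5: ['purple', 'architect'] (min_width=16, slack=3)
Total lines: 5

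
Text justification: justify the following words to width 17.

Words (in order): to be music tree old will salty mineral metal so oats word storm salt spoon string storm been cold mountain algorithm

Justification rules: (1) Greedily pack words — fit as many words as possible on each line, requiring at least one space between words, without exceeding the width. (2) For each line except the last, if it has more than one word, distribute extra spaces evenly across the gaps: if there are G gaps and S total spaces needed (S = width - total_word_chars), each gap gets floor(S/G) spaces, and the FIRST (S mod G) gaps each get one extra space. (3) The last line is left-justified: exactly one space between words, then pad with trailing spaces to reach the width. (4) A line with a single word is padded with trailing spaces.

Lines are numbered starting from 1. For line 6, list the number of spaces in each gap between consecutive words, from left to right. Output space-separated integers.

Answer: 2 2

Derivation:
Line 1: ['to', 'be', 'music', 'tree'] (min_width=16, slack=1)
Line 2: ['old', 'will', 'salty'] (min_width=14, slack=3)
Line 3: ['mineral', 'metal', 'so'] (min_width=16, slack=1)
Line 4: ['oats', 'word', 'storm'] (min_width=15, slack=2)
Line 5: ['salt', 'spoon', 'string'] (min_width=17, slack=0)
Line 6: ['storm', 'been', 'cold'] (min_width=15, slack=2)
Line 7: ['mountain'] (min_width=8, slack=9)
Line 8: ['algorithm'] (min_width=9, slack=8)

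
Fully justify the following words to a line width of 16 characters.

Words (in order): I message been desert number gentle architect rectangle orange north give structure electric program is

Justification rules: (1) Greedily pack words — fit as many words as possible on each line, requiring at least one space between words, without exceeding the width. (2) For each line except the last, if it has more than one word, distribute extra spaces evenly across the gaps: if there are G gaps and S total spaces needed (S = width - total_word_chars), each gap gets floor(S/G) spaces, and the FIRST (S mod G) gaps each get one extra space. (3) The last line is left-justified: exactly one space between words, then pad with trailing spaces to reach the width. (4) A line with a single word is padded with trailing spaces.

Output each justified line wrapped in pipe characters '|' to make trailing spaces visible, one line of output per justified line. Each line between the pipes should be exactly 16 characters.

Answer: |I  message  been|
|desert    number|
|gentle architect|
|rectangle orange|
|north       give|
|structure       |
|electric program|
|is              |

Derivation:
Line 1: ['I', 'message', 'been'] (min_width=14, slack=2)
Line 2: ['desert', 'number'] (min_width=13, slack=3)
Line 3: ['gentle', 'architect'] (min_width=16, slack=0)
Line 4: ['rectangle', 'orange'] (min_width=16, slack=0)
Line 5: ['north', 'give'] (min_width=10, slack=6)
Line 6: ['structure'] (min_width=9, slack=7)
Line 7: ['electric', 'program'] (min_width=16, slack=0)
Line 8: ['is'] (min_width=2, slack=14)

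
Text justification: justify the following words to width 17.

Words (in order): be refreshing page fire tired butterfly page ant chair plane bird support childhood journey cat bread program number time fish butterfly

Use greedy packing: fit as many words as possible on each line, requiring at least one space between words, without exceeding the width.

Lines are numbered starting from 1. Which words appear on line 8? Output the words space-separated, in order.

Answer: number time fish

Derivation:
Line 1: ['be', 'refreshing'] (min_width=13, slack=4)
Line 2: ['page', 'fire', 'tired'] (min_width=15, slack=2)
Line 3: ['butterfly', 'page'] (min_width=14, slack=3)
Line 4: ['ant', 'chair', 'plane'] (min_width=15, slack=2)
Line 5: ['bird', 'support'] (min_width=12, slack=5)
Line 6: ['childhood', 'journey'] (min_width=17, slack=0)
Line 7: ['cat', 'bread', 'program'] (min_width=17, slack=0)
Line 8: ['number', 'time', 'fish'] (min_width=16, slack=1)
Line 9: ['butterfly'] (min_width=9, slack=8)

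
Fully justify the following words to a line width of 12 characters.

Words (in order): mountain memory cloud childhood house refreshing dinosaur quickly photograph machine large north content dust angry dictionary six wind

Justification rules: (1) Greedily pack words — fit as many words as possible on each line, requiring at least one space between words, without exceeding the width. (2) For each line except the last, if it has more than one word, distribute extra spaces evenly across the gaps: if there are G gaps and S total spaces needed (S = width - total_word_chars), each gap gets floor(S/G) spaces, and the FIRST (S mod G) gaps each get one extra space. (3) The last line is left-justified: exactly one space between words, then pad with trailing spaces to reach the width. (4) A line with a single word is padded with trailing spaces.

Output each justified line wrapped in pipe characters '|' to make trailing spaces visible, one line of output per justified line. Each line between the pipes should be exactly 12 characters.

Line 1: ['mountain'] (min_width=8, slack=4)
Line 2: ['memory', 'cloud'] (min_width=12, slack=0)
Line 3: ['childhood'] (min_width=9, slack=3)
Line 4: ['house'] (min_width=5, slack=7)
Line 5: ['refreshing'] (min_width=10, slack=2)
Line 6: ['dinosaur'] (min_width=8, slack=4)
Line 7: ['quickly'] (min_width=7, slack=5)
Line 8: ['photograph'] (min_width=10, slack=2)
Line 9: ['machine'] (min_width=7, slack=5)
Line 10: ['large', 'north'] (min_width=11, slack=1)
Line 11: ['content', 'dust'] (min_width=12, slack=0)
Line 12: ['angry'] (min_width=5, slack=7)
Line 13: ['dictionary'] (min_width=10, slack=2)
Line 14: ['six', 'wind'] (min_width=8, slack=4)

Answer: |mountain    |
|memory cloud|
|childhood   |
|house       |
|refreshing  |
|dinosaur    |
|quickly     |
|photograph  |
|machine     |
|large  north|
|content dust|
|angry       |
|dictionary  |
|six wind    |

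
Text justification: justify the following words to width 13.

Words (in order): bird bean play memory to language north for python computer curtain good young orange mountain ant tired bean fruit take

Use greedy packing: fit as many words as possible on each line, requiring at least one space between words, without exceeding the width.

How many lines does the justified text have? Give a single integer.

Answer: 11

Derivation:
Line 1: ['bird', 'bean'] (min_width=9, slack=4)
Line 2: ['play', 'memory'] (min_width=11, slack=2)
Line 3: ['to', 'language'] (min_width=11, slack=2)
Line 4: ['north', 'for'] (min_width=9, slack=4)
Line 5: ['python'] (min_width=6, slack=7)
Line 6: ['computer'] (min_width=8, slack=5)
Line 7: ['curtain', 'good'] (min_width=12, slack=1)
Line 8: ['young', 'orange'] (min_width=12, slack=1)
Line 9: ['mountain', 'ant'] (min_width=12, slack=1)
Line 10: ['tired', 'bean'] (min_width=10, slack=3)
Line 11: ['fruit', 'take'] (min_width=10, slack=3)
Total lines: 11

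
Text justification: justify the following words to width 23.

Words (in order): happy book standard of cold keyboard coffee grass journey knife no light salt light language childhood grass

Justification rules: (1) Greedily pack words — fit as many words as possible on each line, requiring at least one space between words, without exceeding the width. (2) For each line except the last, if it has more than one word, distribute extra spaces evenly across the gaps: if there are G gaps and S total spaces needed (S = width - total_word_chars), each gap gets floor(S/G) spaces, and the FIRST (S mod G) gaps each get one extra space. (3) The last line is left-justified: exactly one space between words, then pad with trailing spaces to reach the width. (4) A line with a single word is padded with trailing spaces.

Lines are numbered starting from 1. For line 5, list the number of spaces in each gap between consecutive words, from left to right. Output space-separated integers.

Line 1: ['happy', 'book', 'standard', 'of'] (min_width=22, slack=1)
Line 2: ['cold', 'keyboard', 'coffee'] (min_width=20, slack=3)
Line 3: ['grass', 'journey', 'knife', 'no'] (min_width=22, slack=1)
Line 4: ['light', 'salt', 'light'] (min_width=16, slack=7)
Line 5: ['language', 'childhood'] (min_width=18, slack=5)
Line 6: ['grass'] (min_width=5, slack=18)

Answer: 6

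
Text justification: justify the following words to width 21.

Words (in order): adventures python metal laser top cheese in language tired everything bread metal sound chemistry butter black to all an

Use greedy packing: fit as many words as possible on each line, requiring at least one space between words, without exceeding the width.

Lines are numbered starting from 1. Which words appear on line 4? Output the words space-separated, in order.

Answer: tired everything

Derivation:
Line 1: ['adventures', 'python'] (min_width=17, slack=4)
Line 2: ['metal', 'laser', 'top'] (min_width=15, slack=6)
Line 3: ['cheese', 'in', 'language'] (min_width=18, slack=3)
Line 4: ['tired', 'everything'] (min_width=16, slack=5)
Line 5: ['bread', 'metal', 'sound'] (min_width=17, slack=4)
Line 6: ['chemistry', 'butter'] (min_width=16, slack=5)
Line 7: ['black', 'to', 'all', 'an'] (min_width=15, slack=6)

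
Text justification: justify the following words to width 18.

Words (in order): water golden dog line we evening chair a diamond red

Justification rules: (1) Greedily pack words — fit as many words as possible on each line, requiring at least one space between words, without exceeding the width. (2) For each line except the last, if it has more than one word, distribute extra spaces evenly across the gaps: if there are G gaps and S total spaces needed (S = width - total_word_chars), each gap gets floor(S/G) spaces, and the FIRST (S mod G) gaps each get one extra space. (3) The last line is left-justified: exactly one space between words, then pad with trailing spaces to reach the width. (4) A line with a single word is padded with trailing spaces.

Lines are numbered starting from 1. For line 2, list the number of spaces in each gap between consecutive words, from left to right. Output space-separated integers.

Line 1: ['water', 'golden', 'dog'] (min_width=16, slack=2)
Line 2: ['line', 'we', 'evening'] (min_width=15, slack=3)
Line 3: ['chair', 'a', 'diamond'] (min_width=15, slack=3)
Line 4: ['red'] (min_width=3, slack=15)

Answer: 3 2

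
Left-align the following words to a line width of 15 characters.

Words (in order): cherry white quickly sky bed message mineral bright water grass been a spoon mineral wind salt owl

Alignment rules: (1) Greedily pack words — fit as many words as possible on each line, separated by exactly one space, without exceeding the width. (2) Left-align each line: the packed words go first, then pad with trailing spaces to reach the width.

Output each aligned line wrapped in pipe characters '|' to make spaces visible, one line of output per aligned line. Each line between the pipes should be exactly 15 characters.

Line 1: ['cherry', 'white'] (min_width=12, slack=3)
Line 2: ['quickly', 'sky', 'bed'] (min_width=15, slack=0)
Line 3: ['message', 'mineral'] (min_width=15, slack=0)
Line 4: ['bright', 'water'] (min_width=12, slack=3)
Line 5: ['grass', 'been', 'a'] (min_width=12, slack=3)
Line 6: ['spoon', 'mineral'] (min_width=13, slack=2)
Line 7: ['wind', 'salt', 'owl'] (min_width=13, slack=2)

Answer: |cherry white   |
|quickly sky bed|
|message mineral|
|bright water   |
|grass been a   |
|spoon mineral  |
|wind salt owl  |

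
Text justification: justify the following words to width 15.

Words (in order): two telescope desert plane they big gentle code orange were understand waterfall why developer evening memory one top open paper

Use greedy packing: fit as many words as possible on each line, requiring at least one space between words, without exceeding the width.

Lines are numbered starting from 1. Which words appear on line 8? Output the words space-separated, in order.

Answer: evening memory

Derivation:
Line 1: ['two', 'telescope'] (min_width=13, slack=2)
Line 2: ['desert', 'plane'] (min_width=12, slack=3)
Line 3: ['they', 'big', 'gentle'] (min_width=15, slack=0)
Line 4: ['code', 'orange'] (min_width=11, slack=4)
Line 5: ['were', 'understand'] (min_width=15, slack=0)
Line 6: ['waterfall', 'why'] (min_width=13, slack=2)
Line 7: ['developer'] (min_width=9, slack=6)
Line 8: ['evening', 'memory'] (min_width=14, slack=1)
Line 9: ['one', 'top', 'open'] (min_width=12, slack=3)
Line 10: ['paper'] (min_width=5, slack=10)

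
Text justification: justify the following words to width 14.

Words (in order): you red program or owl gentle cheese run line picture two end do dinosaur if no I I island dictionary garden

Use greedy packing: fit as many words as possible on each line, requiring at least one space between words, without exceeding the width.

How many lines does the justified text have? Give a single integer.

Line 1: ['you', 'red'] (min_width=7, slack=7)
Line 2: ['program', 'or', 'owl'] (min_width=14, slack=0)
Line 3: ['gentle', 'cheese'] (min_width=13, slack=1)
Line 4: ['run', 'line'] (min_width=8, slack=6)
Line 5: ['picture', 'two'] (min_width=11, slack=3)
Line 6: ['end', 'do'] (min_width=6, slack=8)
Line 7: ['dinosaur', 'if', 'no'] (min_width=14, slack=0)
Line 8: ['I', 'I', 'island'] (min_width=10, slack=4)
Line 9: ['dictionary'] (min_width=10, slack=4)
Line 10: ['garden'] (min_width=6, slack=8)
Total lines: 10

Answer: 10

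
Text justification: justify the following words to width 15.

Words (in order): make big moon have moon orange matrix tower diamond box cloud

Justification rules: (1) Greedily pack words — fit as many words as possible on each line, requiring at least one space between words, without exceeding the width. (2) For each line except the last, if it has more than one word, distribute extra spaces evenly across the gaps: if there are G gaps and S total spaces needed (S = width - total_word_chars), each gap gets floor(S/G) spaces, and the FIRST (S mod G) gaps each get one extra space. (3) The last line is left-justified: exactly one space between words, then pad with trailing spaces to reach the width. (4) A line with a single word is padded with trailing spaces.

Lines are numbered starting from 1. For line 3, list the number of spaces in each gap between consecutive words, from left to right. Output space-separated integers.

Answer: 3

Derivation:
Line 1: ['make', 'big', 'moon'] (min_width=13, slack=2)
Line 2: ['have', 'moon'] (min_width=9, slack=6)
Line 3: ['orange', 'matrix'] (min_width=13, slack=2)
Line 4: ['tower', 'diamond'] (min_width=13, slack=2)
Line 5: ['box', 'cloud'] (min_width=9, slack=6)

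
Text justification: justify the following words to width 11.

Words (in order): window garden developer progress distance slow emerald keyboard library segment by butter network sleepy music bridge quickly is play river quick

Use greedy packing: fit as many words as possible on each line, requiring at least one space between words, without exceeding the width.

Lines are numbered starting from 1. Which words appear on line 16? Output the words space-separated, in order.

Answer: quickly is

Derivation:
Line 1: ['window'] (min_width=6, slack=5)
Line 2: ['garden'] (min_width=6, slack=5)
Line 3: ['developer'] (min_width=9, slack=2)
Line 4: ['progress'] (min_width=8, slack=3)
Line 5: ['distance'] (min_width=8, slack=3)
Line 6: ['slow'] (min_width=4, slack=7)
Line 7: ['emerald'] (min_width=7, slack=4)
Line 8: ['keyboard'] (min_width=8, slack=3)
Line 9: ['library'] (min_width=7, slack=4)
Line 10: ['segment', 'by'] (min_width=10, slack=1)
Line 11: ['butter'] (min_width=6, slack=5)
Line 12: ['network'] (min_width=7, slack=4)
Line 13: ['sleepy'] (min_width=6, slack=5)
Line 14: ['music'] (min_width=5, slack=6)
Line 15: ['bridge'] (min_width=6, slack=5)
Line 16: ['quickly', 'is'] (min_width=10, slack=1)
Line 17: ['play', 'river'] (min_width=10, slack=1)
Line 18: ['quick'] (min_width=5, slack=6)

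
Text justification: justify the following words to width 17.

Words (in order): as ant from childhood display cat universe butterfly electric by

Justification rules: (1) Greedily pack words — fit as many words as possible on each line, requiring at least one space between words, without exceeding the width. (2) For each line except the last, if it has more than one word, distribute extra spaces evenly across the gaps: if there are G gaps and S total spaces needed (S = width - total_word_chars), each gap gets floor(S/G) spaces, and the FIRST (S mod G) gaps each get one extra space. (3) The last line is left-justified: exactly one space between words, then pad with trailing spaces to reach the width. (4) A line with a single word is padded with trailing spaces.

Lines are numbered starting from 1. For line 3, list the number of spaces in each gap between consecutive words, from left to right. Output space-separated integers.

Line 1: ['as', 'ant', 'from'] (min_width=11, slack=6)
Line 2: ['childhood', 'display'] (min_width=17, slack=0)
Line 3: ['cat', 'universe'] (min_width=12, slack=5)
Line 4: ['butterfly'] (min_width=9, slack=8)
Line 5: ['electric', 'by'] (min_width=11, slack=6)

Answer: 6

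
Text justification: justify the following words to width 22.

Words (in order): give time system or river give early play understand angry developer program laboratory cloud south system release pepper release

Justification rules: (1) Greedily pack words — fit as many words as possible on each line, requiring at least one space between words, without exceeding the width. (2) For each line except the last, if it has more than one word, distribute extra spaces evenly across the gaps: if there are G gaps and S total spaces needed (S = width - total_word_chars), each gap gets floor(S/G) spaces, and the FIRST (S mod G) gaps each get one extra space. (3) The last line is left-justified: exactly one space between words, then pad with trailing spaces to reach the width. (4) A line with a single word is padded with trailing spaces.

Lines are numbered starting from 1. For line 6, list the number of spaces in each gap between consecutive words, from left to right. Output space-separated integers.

Answer: 2 1

Derivation:
Line 1: ['give', 'time', 'system', 'or'] (min_width=19, slack=3)
Line 2: ['river', 'give', 'early', 'play'] (min_width=21, slack=1)
Line 3: ['understand', 'angry'] (min_width=16, slack=6)
Line 4: ['developer', 'program'] (min_width=17, slack=5)
Line 5: ['laboratory', 'cloud', 'south'] (min_width=22, slack=0)
Line 6: ['system', 'release', 'pepper'] (min_width=21, slack=1)
Line 7: ['release'] (min_width=7, slack=15)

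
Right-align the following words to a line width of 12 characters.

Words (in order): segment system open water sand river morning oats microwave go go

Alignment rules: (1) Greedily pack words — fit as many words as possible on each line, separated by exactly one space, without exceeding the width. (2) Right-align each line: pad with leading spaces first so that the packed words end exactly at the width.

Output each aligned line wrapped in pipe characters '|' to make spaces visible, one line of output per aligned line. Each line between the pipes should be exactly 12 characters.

Answer: |     segment|
| system open|
|  water sand|
|       river|
|morning oats|
|microwave go|
|          go|

Derivation:
Line 1: ['segment'] (min_width=7, slack=5)
Line 2: ['system', 'open'] (min_width=11, slack=1)
Line 3: ['water', 'sand'] (min_width=10, slack=2)
Line 4: ['river'] (min_width=5, slack=7)
Line 5: ['morning', 'oats'] (min_width=12, slack=0)
Line 6: ['microwave', 'go'] (min_width=12, slack=0)
Line 7: ['go'] (min_width=2, slack=10)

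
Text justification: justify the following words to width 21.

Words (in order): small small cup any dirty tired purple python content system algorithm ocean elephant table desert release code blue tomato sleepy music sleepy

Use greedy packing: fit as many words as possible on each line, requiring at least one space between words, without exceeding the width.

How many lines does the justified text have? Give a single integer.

Answer: 8

Derivation:
Line 1: ['small', 'small', 'cup', 'any'] (min_width=19, slack=2)
Line 2: ['dirty', 'tired', 'purple'] (min_width=18, slack=3)
Line 3: ['python', 'content', 'system'] (min_width=21, slack=0)
Line 4: ['algorithm', 'ocean'] (min_width=15, slack=6)
Line 5: ['elephant', 'table', 'desert'] (min_width=21, slack=0)
Line 6: ['release', 'code', 'blue'] (min_width=17, slack=4)
Line 7: ['tomato', 'sleepy', 'music'] (min_width=19, slack=2)
Line 8: ['sleepy'] (min_width=6, slack=15)
Total lines: 8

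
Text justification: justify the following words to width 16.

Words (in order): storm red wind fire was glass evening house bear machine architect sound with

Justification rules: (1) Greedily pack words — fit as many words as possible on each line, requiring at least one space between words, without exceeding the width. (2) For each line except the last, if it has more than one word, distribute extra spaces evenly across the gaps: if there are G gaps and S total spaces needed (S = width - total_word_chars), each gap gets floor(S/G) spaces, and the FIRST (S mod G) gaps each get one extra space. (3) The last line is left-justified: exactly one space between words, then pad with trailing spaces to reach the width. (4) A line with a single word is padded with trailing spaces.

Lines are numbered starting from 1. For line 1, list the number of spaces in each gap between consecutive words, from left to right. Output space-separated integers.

Line 1: ['storm', 'red', 'wind'] (min_width=14, slack=2)
Line 2: ['fire', 'was', 'glass'] (min_width=14, slack=2)
Line 3: ['evening', 'house'] (min_width=13, slack=3)
Line 4: ['bear', 'machine'] (min_width=12, slack=4)
Line 5: ['architect', 'sound'] (min_width=15, slack=1)
Line 6: ['with'] (min_width=4, slack=12)

Answer: 2 2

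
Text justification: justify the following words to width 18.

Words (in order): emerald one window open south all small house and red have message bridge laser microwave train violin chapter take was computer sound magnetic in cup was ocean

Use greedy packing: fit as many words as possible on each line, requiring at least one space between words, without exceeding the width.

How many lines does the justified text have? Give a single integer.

Line 1: ['emerald', 'one', 'window'] (min_width=18, slack=0)
Line 2: ['open', 'south', 'all'] (min_width=14, slack=4)
Line 3: ['small', 'house', 'and'] (min_width=15, slack=3)
Line 4: ['red', 'have', 'message'] (min_width=16, slack=2)
Line 5: ['bridge', 'laser'] (min_width=12, slack=6)
Line 6: ['microwave', 'train'] (min_width=15, slack=3)
Line 7: ['violin', 'chapter'] (min_width=14, slack=4)
Line 8: ['take', 'was', 'computer'] (min_width=17, slack=1)
Line 9: ['sound', 'magnetic', 'in'] (min_width=17, slack=1)
Line 10: ['cup', 'was', 'ocean'] (min_width=13, slack=5)
Total lines: 10

Answer: 10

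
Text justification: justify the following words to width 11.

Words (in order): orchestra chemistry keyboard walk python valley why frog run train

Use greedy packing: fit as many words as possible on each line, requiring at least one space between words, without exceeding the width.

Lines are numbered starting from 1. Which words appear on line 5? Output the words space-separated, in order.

Answer: valley why

Derivation:
Line 1: ['orchestra'] (min_width=9, slack=2)
Line 2: ['chemistry'] (min_width=9, slack=2)
Line 3: ['keyboard'] (min_width=8, slack=3)
Line 4: ['walk', 'python'] (min_width=11, slack=0)
Line 5: ['valley', 'why'] (min_width=10, slack=1)
Line 6: ['frog', 'run'] (min_width=8, slack=3)
Line 7: ['train'] (min_width=5, slack=6)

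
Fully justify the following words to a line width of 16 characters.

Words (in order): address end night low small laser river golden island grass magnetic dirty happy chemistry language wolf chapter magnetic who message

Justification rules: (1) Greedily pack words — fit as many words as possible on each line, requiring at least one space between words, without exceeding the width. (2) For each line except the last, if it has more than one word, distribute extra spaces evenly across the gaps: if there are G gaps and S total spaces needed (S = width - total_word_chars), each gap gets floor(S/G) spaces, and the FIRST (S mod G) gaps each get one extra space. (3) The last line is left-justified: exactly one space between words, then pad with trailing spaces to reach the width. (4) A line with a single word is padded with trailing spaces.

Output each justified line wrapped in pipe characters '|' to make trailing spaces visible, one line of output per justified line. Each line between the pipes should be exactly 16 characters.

Answer: |address      end|
|night  low small|
|laser      river|
|golden    island|
|grass   magnetic|
|dirty      happy|
|chemistry       |
|language    wolf|
|chapter magnetic|
|who message     |

Derivation:
Line 1: ['address', 'end'] (min_width=11, slack=5)
Line 2: ['night', 'low', 'small'] (min_width=15, slack=1)
Line 3: ['laser', 'river'] (min_width=11, slack=5)
Line 4: ['golden', 'island'] (min_width=13, slack=3)
Line 5: ['grass', 'magnetic'] (min_width=14, slack=2)
Line 6: ['dirty', 'happy'] (min_width=11, slack=5)
Line 7: ['chemistry'] (min_width=9, slack=7)
Line 8: ['language', 'wolf'] (min_width=13, slack=3)
Line 9: ['chapter', 'magnetic'] (min_width=16, slack=0)
Line 10: ['who', 'message'] (min_width=11, slack=5)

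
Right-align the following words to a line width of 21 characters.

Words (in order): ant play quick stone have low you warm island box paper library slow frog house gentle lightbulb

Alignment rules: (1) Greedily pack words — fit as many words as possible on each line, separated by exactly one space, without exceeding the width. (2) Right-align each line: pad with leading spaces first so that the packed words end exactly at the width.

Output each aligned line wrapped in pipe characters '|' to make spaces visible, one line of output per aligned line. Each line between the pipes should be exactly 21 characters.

Line 1: ['ant', 'play', 'quick', 'stone'] (min_width=20, slack=1)
Line 2: ['have', 'low', 'you', 'warm'] (min_width=17, slack=4)
Line 3: ['island', 'box', 'paper'] (min_width=16, slack=5)
Line 4: ['library', 'slow', 'frog'] (min_width=17, slack=4)
Line 5: ['house', 'gentle'] (min_width=12, slack=9)
Line 6: ['lightbulb'] (min_width=9, slack=12)

Answer: | ant play quick stone|
|    have low you warm|
|     island box paper|
|    library slow frog|
|         house gentle|
|            lightbulb|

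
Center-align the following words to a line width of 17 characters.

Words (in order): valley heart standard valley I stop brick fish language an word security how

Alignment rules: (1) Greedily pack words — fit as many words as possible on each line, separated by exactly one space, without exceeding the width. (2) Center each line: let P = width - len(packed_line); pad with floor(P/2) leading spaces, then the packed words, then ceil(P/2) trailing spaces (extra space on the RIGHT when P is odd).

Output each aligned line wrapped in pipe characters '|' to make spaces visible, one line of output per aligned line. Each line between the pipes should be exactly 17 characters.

Answer: |  valley heart   |
|standard valley I|
| stop brick fish |
|language an word |
|  security how   |

Derivation:
Line 1: ['valley', 'heart'] (min_width=12, slack=5)
Line 2: ['standard', 'valley', 'I'] (min_width=17, slack=0)
Line 3: ['stop', 'brick', 'fish'] (min_width=15, slack=2)
Line 4: ['language', 'an', 'word'] (min_width=16, slack=1)
Line 5: ['security', 'how'] (min_width=12, slack=5)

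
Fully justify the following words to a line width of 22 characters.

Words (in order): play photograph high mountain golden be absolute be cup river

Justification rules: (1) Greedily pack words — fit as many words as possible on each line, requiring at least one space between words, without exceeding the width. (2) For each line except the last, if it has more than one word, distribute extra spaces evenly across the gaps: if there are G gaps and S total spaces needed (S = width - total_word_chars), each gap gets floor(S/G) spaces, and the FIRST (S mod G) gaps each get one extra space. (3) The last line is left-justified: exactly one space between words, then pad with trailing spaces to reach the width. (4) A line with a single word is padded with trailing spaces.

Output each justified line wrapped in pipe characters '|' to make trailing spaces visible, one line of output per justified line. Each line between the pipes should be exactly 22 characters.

Line 1: ['play', 'photograph', 'high'] (min_width=20, slack=2)
Line 2: ['mountain', 'golden', 'be'] (min_width=18, slack=4)
Line 3: ['absolute', 'be', 'cup', 'river'] (min_width=21, slack=1)

Answer: |play  photograph  high|
|mountain   golden   be|
|absolute be cup river |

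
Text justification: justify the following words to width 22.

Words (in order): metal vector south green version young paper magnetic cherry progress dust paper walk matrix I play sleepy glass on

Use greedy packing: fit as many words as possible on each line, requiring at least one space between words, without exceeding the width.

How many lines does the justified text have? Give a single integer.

Line 1: ['metal', 'vector', 'south'] (min_width=18, slack=4)
Line 2: ['green', 'version', 'young'] (min_width=19, slack=3)
Line 3: ['paper', 'magnetic', 'cherry'] (min_width=21, slack=1)
Line 4: ['progress', 'dust', 'paper'] (min_width=19, slack=3)
Line 5: ['walk', 'matrix', 'I', 'play'] (min_width=18, slack=4)
Line 6: ['sleepy', 'glass', 'on'] (min_width=15, slack=7)
Total lines: 6

Answer: 6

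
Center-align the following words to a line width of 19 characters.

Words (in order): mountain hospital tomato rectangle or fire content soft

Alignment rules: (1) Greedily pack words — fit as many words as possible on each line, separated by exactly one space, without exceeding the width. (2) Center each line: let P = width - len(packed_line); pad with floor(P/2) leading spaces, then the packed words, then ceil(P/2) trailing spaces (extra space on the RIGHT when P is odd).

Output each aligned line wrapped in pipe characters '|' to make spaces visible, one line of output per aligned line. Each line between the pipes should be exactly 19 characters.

Line 1: ['mountain', 'hospital'] (min_width=17, slack=2)
Line 2: ['tomato', 'rectangle', 'or'] (min_width=19, slack=0)
Line 3: ['fire', 'content', 'soft'] (min_width=17, slack=2)

Answer: | mountain hospital |
|tomato rectangle or|
| fire content soft |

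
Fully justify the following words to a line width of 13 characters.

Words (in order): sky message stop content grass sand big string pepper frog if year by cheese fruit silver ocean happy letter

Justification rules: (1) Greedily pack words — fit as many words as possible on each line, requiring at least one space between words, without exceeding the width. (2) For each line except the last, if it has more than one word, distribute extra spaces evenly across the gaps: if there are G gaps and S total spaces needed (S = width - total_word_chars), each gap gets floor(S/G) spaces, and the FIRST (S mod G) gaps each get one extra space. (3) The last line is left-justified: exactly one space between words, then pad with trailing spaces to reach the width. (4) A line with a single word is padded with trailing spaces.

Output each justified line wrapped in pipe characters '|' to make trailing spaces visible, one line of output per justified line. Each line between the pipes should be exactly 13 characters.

Answer: |sky   message|
|stop  content|
|grass    sand|
|big    string|
|pepper   frog|
|if   year  by|
|cheese  fruit|
|silver  ocean|
|happy letter |

Derivation:
Line 1: ['sky', 'message'] (min_width=11, slack=2)
Line 2: ['stop', 'content'] (min_width=12, slack=1)
Line 3: ['grass', 'sand'] (min_width=10, slack=3)
Line 4: ['big', 'string'] (min_width=10, slack=3)
Line 5: ['pepper', 'frog'] (min_width=11, slack=2)
Line 6: ['if', 'year', 'by'] (min_width=10, slack=3)
Line 7: ['cheese', 'fruit'] (min_width=12, slack=1)
Line 8: ['silver', 'ocean'] (min_width=12, slack=1)
Line 9: ['happy', 'letter'] (min_width=12, slack=1)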